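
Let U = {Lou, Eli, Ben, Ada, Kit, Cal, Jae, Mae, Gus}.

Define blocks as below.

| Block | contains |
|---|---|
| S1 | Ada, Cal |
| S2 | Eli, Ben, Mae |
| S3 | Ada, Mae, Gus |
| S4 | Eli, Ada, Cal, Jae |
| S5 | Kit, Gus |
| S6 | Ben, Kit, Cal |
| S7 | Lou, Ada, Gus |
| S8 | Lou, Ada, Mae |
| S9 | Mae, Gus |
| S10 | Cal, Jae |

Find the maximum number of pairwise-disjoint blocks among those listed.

S2, S5, S10 are pairwise disjoint (S2={Eli,Ben,Mae}; S5={Kit,Gus}; S10={Cal,Jae}).
Every remaining block overlaps one of these, and no 4 of the listed blocks are pairwise disjoint, so 3 is the maximum.

3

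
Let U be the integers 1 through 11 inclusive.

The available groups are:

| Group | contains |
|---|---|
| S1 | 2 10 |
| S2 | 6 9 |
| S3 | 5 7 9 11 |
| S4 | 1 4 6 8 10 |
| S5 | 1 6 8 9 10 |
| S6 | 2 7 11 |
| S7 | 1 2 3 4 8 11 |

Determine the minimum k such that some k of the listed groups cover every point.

3

S3, S4, and S7 cover everything between them: the union {1, 2, 3, 4, 5, 6, 7, 8, 9, 10, 11} is all of U.
Only S7 contains 3, so S7 is forced; the remaining 5 points need at least 2 more groups (each remaining group adds at most 3) — so at least 3 groups are needed, and 3 is optimal.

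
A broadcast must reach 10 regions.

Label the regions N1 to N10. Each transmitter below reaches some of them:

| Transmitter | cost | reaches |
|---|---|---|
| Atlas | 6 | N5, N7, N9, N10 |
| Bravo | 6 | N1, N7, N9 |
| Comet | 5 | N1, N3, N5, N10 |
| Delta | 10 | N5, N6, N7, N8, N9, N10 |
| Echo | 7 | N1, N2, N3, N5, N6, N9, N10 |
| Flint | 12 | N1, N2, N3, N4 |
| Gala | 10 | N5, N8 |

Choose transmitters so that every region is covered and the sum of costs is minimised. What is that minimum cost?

Delta, Flint together cover every region (Delta ∪ Flint = {N1, N2, N3, N4, N5, N6, N7, N8, N9, N10}); total cost 10 + 12 = 22.
The greedy pick Echo, Delta, Flint costs 29; no covering selection beats 22.

22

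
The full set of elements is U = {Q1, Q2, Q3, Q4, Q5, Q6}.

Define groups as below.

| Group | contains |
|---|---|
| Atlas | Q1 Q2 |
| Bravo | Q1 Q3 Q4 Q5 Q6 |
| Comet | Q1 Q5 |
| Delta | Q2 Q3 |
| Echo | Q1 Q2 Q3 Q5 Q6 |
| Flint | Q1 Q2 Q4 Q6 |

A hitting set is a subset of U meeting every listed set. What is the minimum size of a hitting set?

H = {Q2, Q5} meets every group (each contains at least one member of H), and |H| = 2.
The groups Comet, Delta are pairwise disjoint, so any hitting set needs a separate element for each — at least 2. Hence 2 is optimal.

2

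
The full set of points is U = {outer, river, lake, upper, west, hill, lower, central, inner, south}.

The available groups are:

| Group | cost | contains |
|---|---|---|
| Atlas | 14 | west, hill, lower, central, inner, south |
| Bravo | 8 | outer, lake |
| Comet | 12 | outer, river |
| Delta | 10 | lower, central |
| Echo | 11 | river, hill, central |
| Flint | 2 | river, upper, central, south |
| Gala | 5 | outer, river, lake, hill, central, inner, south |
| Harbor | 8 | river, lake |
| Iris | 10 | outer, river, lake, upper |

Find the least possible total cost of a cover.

21

Atlas, Flint, Gala together cover every point (Atlas ∪ Flint ∪ Gala = {outer, river, lake, upper, west, hill, lower, central, inner, south}); total cost 14 + 2 + 5 = 21.
No covering selection has total cost below 21.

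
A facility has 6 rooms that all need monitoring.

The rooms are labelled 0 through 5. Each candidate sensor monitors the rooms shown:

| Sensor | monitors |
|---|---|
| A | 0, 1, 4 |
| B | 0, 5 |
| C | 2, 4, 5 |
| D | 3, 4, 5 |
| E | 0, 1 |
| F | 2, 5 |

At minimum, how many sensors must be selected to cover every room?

3

C and D and E together: C ∪ D ∪ E = {0, 1, 2, 3, 4, 5} — every room is covered.
Only D contains 3, so D is forced; the remaining 3 rooms need at least 2 more sensors (each remaining sensor adds at most 2) — so at least 3 sensors are needed, and 3 is optimal.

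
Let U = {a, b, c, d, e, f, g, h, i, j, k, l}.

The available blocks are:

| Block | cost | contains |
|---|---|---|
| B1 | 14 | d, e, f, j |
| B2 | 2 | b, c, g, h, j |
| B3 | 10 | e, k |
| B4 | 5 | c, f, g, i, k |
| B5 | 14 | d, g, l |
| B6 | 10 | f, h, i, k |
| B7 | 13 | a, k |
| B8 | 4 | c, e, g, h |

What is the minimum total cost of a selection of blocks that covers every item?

38

B2, B4, B5, B7, B8 together cover every item (B2 ∪ B4 ∪ B5 ∪ B7 ∪ B8 = {a, b, c, d, e, f, g, h, i, j, k, l}); total cost 2 + 5 + 14 + 13 + 4 = 38.
No covering selection has total cost below 38.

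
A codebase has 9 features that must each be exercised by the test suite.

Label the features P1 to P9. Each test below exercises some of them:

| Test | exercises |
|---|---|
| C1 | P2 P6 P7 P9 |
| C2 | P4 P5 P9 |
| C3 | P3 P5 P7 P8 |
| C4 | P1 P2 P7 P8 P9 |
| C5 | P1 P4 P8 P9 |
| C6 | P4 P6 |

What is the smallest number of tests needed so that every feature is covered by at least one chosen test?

3

C3 and C4 and C6 together: C3 ∪ C4 ∪ C6 = {P1, P2, P3, P4, P5, P6, P7, P8, P9} — every feature is covered.
Only C3 contains P3, so C3 is forced; the remaining 5 features need at least 2 more tests (each remaining test adds at most 3) — so at least 3 tests are needed, and 3 is optimal.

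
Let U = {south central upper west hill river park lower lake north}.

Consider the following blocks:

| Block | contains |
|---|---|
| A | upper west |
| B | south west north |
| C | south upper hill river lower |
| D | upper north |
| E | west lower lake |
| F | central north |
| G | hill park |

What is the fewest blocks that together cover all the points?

4

C, E, F, and G cover everything between them: the union {south, central, upper, west, hill, river, park, lower, lake, north} is all of U.
Only C contains river, so C is forced; the remaining 5 points need at least 3 more blocks (each remaining block adds at most 2) — so at least 4 blocks are needed, and 4 is optimal.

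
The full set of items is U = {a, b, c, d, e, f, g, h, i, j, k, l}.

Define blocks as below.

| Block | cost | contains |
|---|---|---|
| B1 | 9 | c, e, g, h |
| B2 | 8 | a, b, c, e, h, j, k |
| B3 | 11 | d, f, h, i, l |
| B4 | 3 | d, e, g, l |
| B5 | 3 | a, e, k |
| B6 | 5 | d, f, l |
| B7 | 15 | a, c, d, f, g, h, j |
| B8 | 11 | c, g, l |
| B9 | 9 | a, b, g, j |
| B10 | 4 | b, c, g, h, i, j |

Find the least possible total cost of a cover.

B5, B6, B10 together cover every item (B5 ∪ B6 ∪ B10 = {a, b, c, d, e, f, g, h, i, j, k, l}); total cost 3 + 5 + 4 = 12.
The greedy pick B10, B4, B5, B6 costs 15; no covering selection beats 12.

12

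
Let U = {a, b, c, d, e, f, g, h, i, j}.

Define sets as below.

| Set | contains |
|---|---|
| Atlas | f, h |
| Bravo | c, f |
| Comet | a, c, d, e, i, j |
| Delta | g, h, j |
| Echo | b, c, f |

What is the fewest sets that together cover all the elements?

3

Comet and Delta and Echo together: Comet ∪ Delta ∪ Echo = {a, b, c, d, e, f, g, h, i, j} — every element is covered.
Only Comet contains a, so Comet is forced; the remaining 4 elements need at least 2 more sets (each remaining set adds at most 2) — so at least 3 sets are needed, and 3 is optimal.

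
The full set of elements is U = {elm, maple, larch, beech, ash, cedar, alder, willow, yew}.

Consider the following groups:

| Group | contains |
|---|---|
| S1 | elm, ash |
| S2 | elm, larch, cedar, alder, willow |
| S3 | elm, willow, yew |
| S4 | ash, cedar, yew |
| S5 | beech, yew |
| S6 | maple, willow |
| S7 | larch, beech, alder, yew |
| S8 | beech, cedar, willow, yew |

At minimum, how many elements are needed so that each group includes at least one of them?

3

Take H = {elm, maple, yew}. Each listed group contains at least one of these, so H is a hitting set of size 3.
The groups S1, S6, S7 are pairwise disjoint, so any hitting set needs a separate element for each — at least 3. Hence 3 is optimal.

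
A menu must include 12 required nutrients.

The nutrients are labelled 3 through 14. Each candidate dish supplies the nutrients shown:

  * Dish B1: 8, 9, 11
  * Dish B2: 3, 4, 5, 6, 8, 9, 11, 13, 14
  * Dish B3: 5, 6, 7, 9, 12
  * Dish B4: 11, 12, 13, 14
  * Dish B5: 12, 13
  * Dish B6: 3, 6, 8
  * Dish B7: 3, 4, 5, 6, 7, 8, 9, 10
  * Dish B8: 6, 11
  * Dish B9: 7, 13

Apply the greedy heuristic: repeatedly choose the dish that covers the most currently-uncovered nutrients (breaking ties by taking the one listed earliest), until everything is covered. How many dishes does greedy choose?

Greedy: pick B2 (covers 9 new) → pick B3 (covers 2 new) → pick B7 (covers 1 new). Total picks: 3.
(The true minimum cover uses only 2 dishes, so greedy is not optimal here.)

3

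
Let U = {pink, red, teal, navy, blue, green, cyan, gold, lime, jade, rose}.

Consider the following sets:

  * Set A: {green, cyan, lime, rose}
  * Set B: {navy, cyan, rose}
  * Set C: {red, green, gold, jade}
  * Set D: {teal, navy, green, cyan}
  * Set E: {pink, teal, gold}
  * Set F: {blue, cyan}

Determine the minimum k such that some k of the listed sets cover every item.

A, B, C, E, and F cover everything between them: the union {pink, red, teal, navy, blue, green, cyan, gold, lime, jade, rose} is all of U.
No 4 of the 6 sets cover everything (all 15 combinations miss at least one item), so 5 is optimal.

5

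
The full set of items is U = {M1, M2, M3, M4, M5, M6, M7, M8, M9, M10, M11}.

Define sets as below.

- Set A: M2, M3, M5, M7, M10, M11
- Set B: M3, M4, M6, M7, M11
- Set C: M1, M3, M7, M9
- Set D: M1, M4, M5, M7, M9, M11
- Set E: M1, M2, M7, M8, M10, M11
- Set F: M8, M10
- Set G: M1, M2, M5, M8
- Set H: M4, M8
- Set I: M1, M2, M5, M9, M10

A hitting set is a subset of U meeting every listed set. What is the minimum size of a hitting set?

Take T = {M1, M3, M8}. Each listed set contains at least one of these, so T is a hitting set of size 3.
No choice of 2 items meets every set, so 3 is the minimum.

3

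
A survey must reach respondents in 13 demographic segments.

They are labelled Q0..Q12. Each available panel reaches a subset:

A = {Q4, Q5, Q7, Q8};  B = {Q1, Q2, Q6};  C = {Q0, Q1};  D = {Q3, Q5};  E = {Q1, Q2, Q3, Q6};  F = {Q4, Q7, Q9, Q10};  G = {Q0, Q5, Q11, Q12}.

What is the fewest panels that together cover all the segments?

4

Take {A, E, F, G}. Their union is {Q0, Q1, Q2, Q3, Q4, Q5, Q6, Q7, Q8, Q9, Q10, Q11, Q12}, which is all 13 segments.
Each panel has at most 4 segments, and 3·4 = 12 < 13 — so at least 4 panels are needed, and 4 is optimal.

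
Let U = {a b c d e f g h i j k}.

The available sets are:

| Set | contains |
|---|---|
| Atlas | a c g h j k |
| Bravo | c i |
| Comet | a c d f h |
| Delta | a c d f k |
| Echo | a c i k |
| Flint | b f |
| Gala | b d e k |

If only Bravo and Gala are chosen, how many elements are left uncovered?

5

Union of Bravo, Gala = {b, c, d, e, i, k}.
Not covered: a, f, g, h, j — 5 elements.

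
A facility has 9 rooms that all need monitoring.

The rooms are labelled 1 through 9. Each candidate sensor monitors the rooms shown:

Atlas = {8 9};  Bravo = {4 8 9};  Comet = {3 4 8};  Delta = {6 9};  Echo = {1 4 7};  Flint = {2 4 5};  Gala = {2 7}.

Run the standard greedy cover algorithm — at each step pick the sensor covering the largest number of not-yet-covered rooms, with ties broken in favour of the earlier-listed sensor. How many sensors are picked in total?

Greedy: pick Bravo (covers 3 new) → pick Echo (covers 2 new) → pick Flint (covers 2 new) → pick Comet (covers 1 new) → pick Delta (covers 1 new). Total picks: 5.
(The true minimum cover uses only 4 sensors, so greedy is not optimal here.)

5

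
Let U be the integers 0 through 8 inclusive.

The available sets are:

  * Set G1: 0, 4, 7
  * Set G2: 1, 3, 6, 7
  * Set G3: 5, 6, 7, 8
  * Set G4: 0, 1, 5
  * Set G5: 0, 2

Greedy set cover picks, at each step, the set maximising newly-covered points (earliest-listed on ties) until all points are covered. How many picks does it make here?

Greedy: pick G2 (covers 4 new) → pick G1 (covers 2 new) → pick G3 (covers 2 new) → pick G5 (covers 1 new). Total picks: 4.

4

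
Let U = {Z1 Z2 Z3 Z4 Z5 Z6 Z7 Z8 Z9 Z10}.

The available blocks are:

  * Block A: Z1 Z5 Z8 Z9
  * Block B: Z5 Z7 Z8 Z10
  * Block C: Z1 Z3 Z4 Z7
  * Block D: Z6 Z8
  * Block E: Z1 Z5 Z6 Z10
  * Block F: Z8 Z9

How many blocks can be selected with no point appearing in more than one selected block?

C, D are pairwise disjoint (C={Z1,Z3,Z4,Z7}; D={Z6,Z8}).
Every remaining block overlaps one of these, and no 3 of the listed blocks are pairwise disjoint, so 2 is the maximum.

2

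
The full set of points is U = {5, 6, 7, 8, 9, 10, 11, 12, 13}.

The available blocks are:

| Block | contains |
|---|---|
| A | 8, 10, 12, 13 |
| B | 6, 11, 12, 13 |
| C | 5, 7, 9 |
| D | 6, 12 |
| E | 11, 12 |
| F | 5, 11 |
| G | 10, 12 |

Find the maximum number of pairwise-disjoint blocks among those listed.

2

A, C are pairwise disjoint (A={8,10,12,13}; C={5,7,9}).
Every remaining block overlaps one of these, and no 3 of the listed blocks are pairwise disjoint, so 2 is the maximum.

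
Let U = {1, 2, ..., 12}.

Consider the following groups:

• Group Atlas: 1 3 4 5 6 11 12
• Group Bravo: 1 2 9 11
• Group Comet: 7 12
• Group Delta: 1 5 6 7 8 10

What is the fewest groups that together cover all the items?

Atlas and Bravo and Delta together: Atlas ∪ Bravo ∪ Delta = {1, 2, 3, 4, 5, 6, 7, 8, 9, 10, 11, 12} — every item is covered.
Only Bravo contains 2, so Bravo is forced; the remaining 8 items need at least 2 more groups (each remaining group adds at most 5) — so at least 3 groups are needed, and 3 is optimal.

3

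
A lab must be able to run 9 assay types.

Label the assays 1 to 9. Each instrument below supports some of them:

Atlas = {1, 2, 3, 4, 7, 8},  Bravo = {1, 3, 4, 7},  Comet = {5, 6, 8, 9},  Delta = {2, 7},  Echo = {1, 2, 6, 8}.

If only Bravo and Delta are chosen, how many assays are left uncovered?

Union of Bravo, Delta = {1, 2, 3, 4, 7}.
Not covered: 5, 6, 8, 9 — 4 assays.

4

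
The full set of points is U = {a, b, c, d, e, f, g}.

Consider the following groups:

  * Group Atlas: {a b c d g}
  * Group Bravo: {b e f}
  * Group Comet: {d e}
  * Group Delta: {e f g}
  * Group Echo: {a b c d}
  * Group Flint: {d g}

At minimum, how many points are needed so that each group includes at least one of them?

Take H = {d, e}. Each listed group contains at least one of these, so H is a hitting set of size 2.
The groups Bravo, Flint are pairwise disjoint, so any hitting set needs a separate point for each — at least 2. Hence 2 is optimal.

2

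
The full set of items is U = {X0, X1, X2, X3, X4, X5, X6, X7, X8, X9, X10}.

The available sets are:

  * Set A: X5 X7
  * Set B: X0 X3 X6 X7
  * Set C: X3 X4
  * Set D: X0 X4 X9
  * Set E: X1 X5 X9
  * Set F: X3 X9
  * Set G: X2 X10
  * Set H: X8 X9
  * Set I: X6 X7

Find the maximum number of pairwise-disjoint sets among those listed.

4

C, E, G, I are pairwise disjoint (C={X3,X4}; E={X1,X5,X9}; G={X2,X10}; I={X6,X7}).
Every remaining set overlaps one of these, and no 5 of the listed sets are pairwise disjoint, so 4 is the maximum.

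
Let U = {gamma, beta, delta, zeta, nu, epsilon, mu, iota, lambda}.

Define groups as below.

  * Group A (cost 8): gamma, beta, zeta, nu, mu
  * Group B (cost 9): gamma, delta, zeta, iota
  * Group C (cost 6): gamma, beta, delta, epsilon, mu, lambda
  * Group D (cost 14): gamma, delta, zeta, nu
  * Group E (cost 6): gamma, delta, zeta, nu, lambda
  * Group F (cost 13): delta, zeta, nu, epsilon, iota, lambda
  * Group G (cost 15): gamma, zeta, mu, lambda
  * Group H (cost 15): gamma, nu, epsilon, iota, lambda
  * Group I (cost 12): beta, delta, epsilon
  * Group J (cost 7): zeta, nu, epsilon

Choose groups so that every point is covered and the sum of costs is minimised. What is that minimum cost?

19

C, F together cover every point (C ∪ F = {gamma, beta, delta, zeta, nu, epsilon, mu, iota, lambda}); total cost 6 + 13 = 19.
The greedy pick C, E, B costs 21; no covering selection beats 19.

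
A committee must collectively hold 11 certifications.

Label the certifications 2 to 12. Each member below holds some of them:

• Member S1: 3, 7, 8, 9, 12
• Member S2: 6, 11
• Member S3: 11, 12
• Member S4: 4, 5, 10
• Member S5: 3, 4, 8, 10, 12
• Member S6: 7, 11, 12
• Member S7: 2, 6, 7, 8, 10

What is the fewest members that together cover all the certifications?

4

S1 and S2 and S4 and S7 together: S1 ∪ S2 ∪ S4 ∪ S7 = {2, 3, 4, 5, 6, 7, 8, 9, 10, 11, 12} — every certification is covered.
No 3 of the 7 members cover everything (all 35 combinations miss at least one certification), so 4 is optimal.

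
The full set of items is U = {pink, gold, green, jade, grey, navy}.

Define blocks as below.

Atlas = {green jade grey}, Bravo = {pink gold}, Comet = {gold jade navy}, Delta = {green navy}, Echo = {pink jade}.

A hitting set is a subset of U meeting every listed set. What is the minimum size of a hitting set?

The 3 items {pink, gold, green} hit every block.
No choice of 2 items meets every block, so 3 is the minimum.

3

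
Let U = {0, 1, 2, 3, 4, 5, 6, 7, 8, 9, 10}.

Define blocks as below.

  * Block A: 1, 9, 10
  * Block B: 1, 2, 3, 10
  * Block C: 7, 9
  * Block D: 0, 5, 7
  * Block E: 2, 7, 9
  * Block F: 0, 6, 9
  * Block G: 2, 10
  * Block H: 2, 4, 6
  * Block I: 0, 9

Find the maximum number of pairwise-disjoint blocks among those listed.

A, D, H are pairwise disjoint (A={1,9,10}; D={0,5,7}; H={2,4,6}).
Every remaining block overlaps one of these, and no 4 of the listed blocks are pairwise disjoint, so 3 is the maximum.

3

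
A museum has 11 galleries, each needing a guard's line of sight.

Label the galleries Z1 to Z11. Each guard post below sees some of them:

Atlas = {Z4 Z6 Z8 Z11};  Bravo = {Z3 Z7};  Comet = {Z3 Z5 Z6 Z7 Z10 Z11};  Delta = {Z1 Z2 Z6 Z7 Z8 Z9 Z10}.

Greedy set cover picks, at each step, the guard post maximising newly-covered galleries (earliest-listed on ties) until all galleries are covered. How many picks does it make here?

Greedy: pick Delta (covers 7 new) → pick Comet (covers 3 new) → pick Atlas (covers 1 new). Total picks: 3.

3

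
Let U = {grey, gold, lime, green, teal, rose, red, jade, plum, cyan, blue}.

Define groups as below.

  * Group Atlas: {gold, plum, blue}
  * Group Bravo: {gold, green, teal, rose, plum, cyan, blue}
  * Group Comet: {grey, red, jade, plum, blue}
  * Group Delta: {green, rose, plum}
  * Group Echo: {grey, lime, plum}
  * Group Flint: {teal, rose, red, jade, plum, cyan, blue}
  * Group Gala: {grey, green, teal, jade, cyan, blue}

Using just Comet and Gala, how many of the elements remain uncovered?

3

Union of Comet, Gala = {grey, green, teal, red, jade, plum, cyan, blue}.
Not covered: gold, lime, rose — 3 elements.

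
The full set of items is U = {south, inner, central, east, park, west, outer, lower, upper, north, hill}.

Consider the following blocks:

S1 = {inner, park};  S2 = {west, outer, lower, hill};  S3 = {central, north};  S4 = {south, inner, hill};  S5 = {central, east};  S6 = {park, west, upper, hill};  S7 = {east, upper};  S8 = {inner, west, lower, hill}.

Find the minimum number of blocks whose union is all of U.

S1 and S2 and S3 and S4 and S7 together: S1 ∪ S2 ∪ S3 ∪ S4 ∪ S7 = {south, inner, central, east, park, west, outer, lower, upper, north, hill} — every item is covered.
Only S2 contains outer, so S2 is forced; the remaining 7 items need at least 4 more blocks (each remaining block adds at most 2) — so at least 5 blocks are needed, and 5 is optimal.

5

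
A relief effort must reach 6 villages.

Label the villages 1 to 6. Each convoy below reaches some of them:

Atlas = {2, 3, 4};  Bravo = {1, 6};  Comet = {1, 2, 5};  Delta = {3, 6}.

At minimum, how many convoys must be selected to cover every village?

3

Atlas and Bravo and Comet together: Atlas ∪ Bravo ∪ Comet = {1, 2, 3, 4, 5, 6} — every village is covered.
Only Atlas contains 4, so Atlas is forced; the remaining 3 villages need at least 2 more convoys (each remaining convoy adds at most 2) — so at least 3 convoys are needed, and 3 is optimal.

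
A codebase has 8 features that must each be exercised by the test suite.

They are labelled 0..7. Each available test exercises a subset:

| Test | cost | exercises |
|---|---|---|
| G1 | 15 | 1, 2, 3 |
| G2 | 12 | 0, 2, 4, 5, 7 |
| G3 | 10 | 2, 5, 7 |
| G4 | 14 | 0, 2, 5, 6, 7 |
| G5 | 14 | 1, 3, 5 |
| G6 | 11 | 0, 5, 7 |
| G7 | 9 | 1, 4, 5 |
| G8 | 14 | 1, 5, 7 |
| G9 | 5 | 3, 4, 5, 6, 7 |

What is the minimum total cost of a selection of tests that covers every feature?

26

G2, G7, G9 together cover every feature (G2 ∪ G7 ∪ G9 = {0, 1, 2, 3, 4, 5, 6, 7}); total cost 12 + 9 + 5 = 26.
No covering selection has total cost below 26.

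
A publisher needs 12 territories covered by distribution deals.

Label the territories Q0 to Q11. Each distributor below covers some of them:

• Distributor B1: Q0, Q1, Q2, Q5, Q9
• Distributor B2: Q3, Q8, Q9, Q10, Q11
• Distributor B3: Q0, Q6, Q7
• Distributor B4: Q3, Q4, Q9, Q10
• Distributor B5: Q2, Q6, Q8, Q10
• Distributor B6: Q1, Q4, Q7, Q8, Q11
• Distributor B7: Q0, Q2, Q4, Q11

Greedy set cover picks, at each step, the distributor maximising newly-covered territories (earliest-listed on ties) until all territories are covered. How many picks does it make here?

Greedy: pick B1 (covers 5 new) → pick B2 (covers 4 new) → pick B3 (covers 2 new) → pick B4 (covers 1 new). Total picks: 4.

4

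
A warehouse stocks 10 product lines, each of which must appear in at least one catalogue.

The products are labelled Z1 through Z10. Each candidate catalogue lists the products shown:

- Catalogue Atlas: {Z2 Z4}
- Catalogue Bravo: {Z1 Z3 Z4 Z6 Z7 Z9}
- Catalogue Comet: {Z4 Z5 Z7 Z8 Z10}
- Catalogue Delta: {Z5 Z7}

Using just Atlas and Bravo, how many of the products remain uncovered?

3

Union of Atlas, Bravo = {Z1, Z2, Z3, Z4, Z6, Z7, Z9}.
Not covered: Z5, Z8, Z10 — 3 products.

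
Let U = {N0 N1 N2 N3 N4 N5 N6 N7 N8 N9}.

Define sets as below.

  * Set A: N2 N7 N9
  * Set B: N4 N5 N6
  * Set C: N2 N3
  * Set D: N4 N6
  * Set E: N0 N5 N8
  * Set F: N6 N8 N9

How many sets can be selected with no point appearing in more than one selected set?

C, D, E are pairwise disjoint (C={N2,N3}; D={N4,N6}; E={N0,N5,N8}).
Every remaining set overlaps one of these, and no 4 of the listed sets are pairwise disjoint, so 3 is the maximum.

3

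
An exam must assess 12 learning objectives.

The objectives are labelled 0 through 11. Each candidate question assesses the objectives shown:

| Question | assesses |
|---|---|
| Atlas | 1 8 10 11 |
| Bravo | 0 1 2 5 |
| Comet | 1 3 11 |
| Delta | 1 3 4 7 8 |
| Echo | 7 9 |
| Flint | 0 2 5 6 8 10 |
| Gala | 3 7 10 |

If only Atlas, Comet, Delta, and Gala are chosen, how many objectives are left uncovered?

5

Union of Atlas, Comet, Delta, Gala = {1, 3, 4, 7, 8, 10, 11}.
Not covered: 0, 2, 5, 6, 9 — 5 objectives.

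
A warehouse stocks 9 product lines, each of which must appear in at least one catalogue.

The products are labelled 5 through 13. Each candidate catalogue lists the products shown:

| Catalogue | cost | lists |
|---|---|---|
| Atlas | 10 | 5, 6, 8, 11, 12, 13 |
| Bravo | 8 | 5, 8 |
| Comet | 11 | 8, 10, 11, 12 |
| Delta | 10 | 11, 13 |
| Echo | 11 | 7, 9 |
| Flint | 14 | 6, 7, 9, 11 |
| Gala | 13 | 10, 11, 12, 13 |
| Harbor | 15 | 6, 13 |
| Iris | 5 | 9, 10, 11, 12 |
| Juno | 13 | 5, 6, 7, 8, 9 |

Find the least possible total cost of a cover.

Gala, Juno together cover every product (Gala ∪ Juno = {5, 6, 7, 8, 9, 10, 11, 12, 13}); total cost 13 + 13 = 26.
No covering selection has total cost below 26.

26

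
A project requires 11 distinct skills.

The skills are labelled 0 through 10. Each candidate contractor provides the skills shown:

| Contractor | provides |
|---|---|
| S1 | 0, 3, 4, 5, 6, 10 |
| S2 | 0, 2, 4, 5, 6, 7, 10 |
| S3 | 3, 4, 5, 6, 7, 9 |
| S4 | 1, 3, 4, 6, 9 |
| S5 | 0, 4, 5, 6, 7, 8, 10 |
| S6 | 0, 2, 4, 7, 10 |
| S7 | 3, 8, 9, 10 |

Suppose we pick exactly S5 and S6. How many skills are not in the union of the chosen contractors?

Union of S5, S6 = {0, 2, 4, 5, 6, 7, 8, 10}.
Not covered: 1, 3, 9 — 3 skills.

3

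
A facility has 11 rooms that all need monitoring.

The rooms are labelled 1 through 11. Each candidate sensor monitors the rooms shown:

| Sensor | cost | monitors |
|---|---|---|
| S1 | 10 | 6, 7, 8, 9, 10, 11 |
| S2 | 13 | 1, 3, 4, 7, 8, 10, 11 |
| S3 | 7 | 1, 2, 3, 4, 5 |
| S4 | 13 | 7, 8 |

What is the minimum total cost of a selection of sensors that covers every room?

S1, S3 together cover every room (S1 ∪ S3 = {1, 2, 3, 4, 5, 6, 7, 8, 9, 10, 11}); total cost 10 + 7 = 17.
No covering selection has total cost below 17.

17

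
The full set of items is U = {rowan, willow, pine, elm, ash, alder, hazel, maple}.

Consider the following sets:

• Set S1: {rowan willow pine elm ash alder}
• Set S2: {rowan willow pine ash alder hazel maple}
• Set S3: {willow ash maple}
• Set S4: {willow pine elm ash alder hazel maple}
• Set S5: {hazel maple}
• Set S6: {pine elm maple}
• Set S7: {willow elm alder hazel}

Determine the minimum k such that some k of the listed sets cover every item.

2

S1 and S5 cover everything between them: the union {rowan, willow, pine, elm, ash, alder, hazel, maple} is all of U.
No single set has all 8 items (the largest, S2, has 7), so 2 is optimal.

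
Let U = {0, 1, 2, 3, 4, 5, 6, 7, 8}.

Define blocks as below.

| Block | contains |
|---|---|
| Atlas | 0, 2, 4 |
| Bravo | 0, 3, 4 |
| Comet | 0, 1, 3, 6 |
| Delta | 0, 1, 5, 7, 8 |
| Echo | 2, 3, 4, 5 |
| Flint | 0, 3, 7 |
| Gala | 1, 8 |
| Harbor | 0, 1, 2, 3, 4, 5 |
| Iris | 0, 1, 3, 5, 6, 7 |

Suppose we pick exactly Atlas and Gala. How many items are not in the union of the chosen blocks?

4

Union of Atlas, Gala = {0, 1, 2, 4, 8}.
Not covered: 3, 5, 6, 7 — 4 items.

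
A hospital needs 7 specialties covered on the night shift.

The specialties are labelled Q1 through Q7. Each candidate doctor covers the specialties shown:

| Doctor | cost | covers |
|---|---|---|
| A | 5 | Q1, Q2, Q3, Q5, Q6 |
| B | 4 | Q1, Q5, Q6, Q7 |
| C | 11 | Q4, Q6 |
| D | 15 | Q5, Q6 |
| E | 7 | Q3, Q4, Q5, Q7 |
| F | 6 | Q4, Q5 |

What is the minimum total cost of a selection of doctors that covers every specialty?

12

A, E together cover every specialty (A ∪ E = {Q1, Q2, Q3, Q4, Q5, Q6, Q7}); total cost 5 + 7 = 12.
No covering selection has total cost below 12.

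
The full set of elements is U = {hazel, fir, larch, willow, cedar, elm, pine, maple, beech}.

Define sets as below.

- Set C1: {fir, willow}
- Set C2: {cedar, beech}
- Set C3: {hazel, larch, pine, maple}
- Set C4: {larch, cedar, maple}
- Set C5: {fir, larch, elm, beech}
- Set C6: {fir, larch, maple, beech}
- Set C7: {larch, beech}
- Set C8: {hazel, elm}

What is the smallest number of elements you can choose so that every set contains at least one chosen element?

Take H = {fir, larch, cedar, elm}. Each listed set contains at least one of these, so H is a hitting set of size 4.
No choice of 3 elements meets every set, so 4 is the minimum.

4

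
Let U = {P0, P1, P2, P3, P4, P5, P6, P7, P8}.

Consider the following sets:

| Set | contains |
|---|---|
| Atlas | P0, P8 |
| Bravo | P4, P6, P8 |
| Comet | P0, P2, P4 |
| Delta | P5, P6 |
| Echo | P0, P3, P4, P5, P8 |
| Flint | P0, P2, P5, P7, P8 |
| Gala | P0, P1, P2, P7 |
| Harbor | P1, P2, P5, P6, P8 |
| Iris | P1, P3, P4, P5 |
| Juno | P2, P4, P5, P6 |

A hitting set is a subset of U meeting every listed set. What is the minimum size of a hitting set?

Take H = {P0, P4, P6}. Each listed set contains at least one of these, so H is a hitting set of size 3.
No choice of 2 items meets every set, so 3 is the minimum.

3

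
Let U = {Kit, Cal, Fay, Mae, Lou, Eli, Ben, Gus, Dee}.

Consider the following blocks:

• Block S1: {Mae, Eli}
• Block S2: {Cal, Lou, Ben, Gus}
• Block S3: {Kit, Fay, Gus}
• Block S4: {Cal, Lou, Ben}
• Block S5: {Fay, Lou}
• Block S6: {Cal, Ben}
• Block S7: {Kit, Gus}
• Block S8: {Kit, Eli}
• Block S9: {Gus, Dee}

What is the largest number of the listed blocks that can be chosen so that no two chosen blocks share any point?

4

S1, S5, S6, S9 are pairwise disjoint (S1={Mae,Eli}; S5={Fay,Lou}; S6={Cal,Ben}; S9={Gus,Dee}).
Every remaining block overlaps one of these, and no 5 of the listed blocks are pairwise disjoint, so 4 is the maximum.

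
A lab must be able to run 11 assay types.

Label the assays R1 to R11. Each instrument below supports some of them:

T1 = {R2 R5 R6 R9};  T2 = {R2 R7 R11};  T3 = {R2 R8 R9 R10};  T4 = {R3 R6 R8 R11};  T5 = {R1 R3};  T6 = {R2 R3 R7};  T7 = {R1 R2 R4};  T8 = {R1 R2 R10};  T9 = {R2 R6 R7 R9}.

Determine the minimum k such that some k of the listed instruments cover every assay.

5

T1 and T2 and T4 and T7 and T8 together: T1 ∪ T2 ∪ T4 ∪ T7 ∪ T8 = {R1, R2, R3, R4, R5, R6, R7, R8, R9, R10, R11} — every assay is covered.
No 4 of the 9 instruments cover everything (all 126 combinations miss at least one assay), so 5 is optimal.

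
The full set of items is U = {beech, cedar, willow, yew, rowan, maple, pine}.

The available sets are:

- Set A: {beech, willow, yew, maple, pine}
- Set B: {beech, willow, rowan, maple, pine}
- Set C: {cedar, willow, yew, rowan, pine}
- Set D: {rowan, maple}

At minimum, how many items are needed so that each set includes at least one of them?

2

H = {willow, rowan} meets every set (each contains at least one member of H), and |H| = 2.
No single item lies in every set, so at least 2 are needed and 2 is optimal.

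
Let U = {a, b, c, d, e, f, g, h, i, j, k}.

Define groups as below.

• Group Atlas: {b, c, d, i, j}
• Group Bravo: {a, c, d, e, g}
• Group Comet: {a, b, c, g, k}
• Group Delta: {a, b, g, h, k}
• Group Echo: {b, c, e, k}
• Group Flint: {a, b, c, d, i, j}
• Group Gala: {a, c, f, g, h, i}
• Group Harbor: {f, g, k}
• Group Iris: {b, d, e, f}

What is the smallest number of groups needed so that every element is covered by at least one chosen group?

3

Take {Delta, Flint, Iris}. Their union is {a, b, c, d, e, f, g, h, i, j, k}, which is all 11 elements.
No 2 of the 9 groups cover everything (all 36 combinations miss at least one element), so 3 is optimal.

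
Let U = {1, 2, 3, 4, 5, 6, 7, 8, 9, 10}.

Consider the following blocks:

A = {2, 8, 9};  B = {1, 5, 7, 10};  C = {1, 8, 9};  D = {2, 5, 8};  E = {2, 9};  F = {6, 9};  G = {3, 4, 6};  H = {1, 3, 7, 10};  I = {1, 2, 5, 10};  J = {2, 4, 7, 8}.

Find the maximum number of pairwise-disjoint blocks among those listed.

A, B, G are pairwise disjoint (A={2,8,9}; B={1,5,7,10}; G={3,4,6}).
Every remaining block overlaps one of these, and no 4 of the listed blocks are pairwise disjoint, so 3 is the maximum.

3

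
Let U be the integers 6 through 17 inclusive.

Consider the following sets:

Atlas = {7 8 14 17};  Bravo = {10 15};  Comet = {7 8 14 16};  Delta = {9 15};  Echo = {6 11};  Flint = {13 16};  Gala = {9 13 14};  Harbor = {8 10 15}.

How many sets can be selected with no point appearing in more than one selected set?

Atlas, Bravo, Echo, Flint are pairwise disjoint (Atlas={7,8,14,17}; Bravo={10,15}; Echo={6,11}; Flint={13,16}).
Every remaining set overlaps one of these, and no 5 of the listed sets are pairwise disjoint, so 4 is the maximum.

4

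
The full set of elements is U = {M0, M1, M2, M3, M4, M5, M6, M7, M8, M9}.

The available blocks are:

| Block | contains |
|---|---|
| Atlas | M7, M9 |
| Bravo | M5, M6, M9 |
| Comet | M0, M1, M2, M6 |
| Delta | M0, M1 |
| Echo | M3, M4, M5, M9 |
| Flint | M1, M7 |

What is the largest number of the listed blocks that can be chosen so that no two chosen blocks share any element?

2

Atlas, Comet are pairwise disjoint (Atlas={M7,M9}; Comet={M0,M1,M2,M6}).
Every remaining block overlaps one of these, and no 3 of the listed blocks are pairwise disjoint, so 2 is the maximum.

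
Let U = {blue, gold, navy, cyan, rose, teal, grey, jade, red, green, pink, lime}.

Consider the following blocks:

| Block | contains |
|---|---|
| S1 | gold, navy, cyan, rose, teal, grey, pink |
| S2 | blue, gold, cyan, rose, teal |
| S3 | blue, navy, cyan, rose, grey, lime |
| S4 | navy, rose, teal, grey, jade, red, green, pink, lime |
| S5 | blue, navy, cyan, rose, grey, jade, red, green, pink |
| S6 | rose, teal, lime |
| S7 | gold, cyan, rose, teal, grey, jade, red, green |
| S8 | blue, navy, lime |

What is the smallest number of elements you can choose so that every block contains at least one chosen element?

2

Take H = {navy, rose}. Each listed block contains at least one of these, so H is a hitting set of size 2.
The blocks S7, S8 are pairwise disjoint, so any hitting set needs a separate element for each — at least 2. Hence 2 is optimal.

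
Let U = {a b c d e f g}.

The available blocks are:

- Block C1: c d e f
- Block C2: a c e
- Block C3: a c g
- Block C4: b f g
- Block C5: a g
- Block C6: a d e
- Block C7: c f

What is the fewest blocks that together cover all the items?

C1, C2, and C4 cover everything between them: the union {a, b, c, d, e, f, g} is all of U.
Only C4 contains b, so C4 is forced; the remaining 4 items need at least 2 more blocks (each remaining block adds at most 3) — so at least 3 blocks are needed, and 3 is optimal.

3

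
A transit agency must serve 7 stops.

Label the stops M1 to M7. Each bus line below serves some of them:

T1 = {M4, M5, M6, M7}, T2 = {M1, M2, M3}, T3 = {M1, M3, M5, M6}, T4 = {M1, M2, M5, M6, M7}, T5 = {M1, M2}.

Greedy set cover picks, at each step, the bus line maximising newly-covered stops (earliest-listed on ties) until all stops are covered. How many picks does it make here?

Greedy: pick T4 (covers 5 new) → pick T1 (covers 1 new) → pick T2 (covers 1 new). Total picks: 3.
(The true minimum cover uses only 2 bus lines, so greedy is not optimal here.)

3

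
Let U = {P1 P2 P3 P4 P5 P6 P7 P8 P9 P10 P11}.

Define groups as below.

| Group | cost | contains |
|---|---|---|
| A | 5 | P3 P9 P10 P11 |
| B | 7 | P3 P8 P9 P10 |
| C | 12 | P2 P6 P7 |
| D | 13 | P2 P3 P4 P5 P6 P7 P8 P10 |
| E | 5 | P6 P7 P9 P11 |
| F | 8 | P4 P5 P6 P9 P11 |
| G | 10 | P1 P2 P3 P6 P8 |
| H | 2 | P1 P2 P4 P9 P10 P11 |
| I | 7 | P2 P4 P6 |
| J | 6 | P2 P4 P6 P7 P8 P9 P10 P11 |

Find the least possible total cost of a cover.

15

D, H together cover every item (D ∪ H = {P1, P2, P3, P4, P5, P6, P7, P8, P9, P10, P11}); total cost 13 + 2 = 15.
The greedy pick H, J, A, F costs 21; no covering selection beats 15.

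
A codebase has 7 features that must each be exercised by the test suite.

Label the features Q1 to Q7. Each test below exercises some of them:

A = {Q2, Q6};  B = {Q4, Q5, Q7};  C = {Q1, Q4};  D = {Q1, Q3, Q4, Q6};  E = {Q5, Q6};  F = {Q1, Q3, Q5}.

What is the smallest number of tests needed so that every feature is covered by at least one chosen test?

3

Take {A, B, D}. Their union is {Q1, Q2, Q3, Q4, Q5, Q6, Q7}, which is all 7 features.
Only A contains Q2, so A is forced; the remaining 5 features need at least 2 more tests (each remaining test adds at most 3) — so at least 3 tests are needed, and 3 is optimal.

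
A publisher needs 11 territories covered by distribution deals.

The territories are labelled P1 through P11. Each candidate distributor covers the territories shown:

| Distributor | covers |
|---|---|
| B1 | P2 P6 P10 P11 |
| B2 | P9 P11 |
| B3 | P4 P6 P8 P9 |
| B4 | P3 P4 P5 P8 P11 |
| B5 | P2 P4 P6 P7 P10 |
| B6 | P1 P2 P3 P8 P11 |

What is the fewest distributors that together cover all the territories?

B2 and B4 and B5 and B6 together: B2 ∪ B4 ∪ B5 ∪ B6 = {P1, P2, P3, P4, P5, P6, P7, P8, P9, P10, P11} — every territory is covered.
No 3 of the 6 distributors cover everything (all 20 combinations miss at least one territory), so 4 is optimal.

4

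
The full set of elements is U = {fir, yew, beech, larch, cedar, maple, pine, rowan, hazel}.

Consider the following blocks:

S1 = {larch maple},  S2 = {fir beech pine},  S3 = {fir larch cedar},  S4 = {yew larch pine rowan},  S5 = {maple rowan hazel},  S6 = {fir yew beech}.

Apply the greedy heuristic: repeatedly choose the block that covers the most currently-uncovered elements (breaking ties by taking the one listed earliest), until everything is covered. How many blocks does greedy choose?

Greedy: pick S4 (covers 4 new) → pick S2 (covers 2 new) → pick S5 (covers 2 new) → pick S3 (covers 1 new). Total picks: 4.

4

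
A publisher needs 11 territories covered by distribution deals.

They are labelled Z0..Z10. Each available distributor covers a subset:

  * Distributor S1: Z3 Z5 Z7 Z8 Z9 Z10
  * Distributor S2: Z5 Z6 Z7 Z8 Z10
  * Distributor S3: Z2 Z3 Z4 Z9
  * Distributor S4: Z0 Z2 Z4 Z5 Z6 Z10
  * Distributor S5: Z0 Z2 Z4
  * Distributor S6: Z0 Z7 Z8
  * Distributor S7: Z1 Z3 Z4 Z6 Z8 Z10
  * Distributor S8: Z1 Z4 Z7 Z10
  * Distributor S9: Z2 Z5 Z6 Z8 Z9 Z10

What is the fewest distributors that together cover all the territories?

3

S1 and S5 and S7 together: S1 ∪ S5 ∪ S7 = {Z0, Z1, Z2, Z3, Z4, Z5, Z6, Z7, Z8, Z9, Z10} — every territory is covered.
No 2 of the 9 distributors cover everything (all 36 combinations miss at least one territory), so 3 is optimal.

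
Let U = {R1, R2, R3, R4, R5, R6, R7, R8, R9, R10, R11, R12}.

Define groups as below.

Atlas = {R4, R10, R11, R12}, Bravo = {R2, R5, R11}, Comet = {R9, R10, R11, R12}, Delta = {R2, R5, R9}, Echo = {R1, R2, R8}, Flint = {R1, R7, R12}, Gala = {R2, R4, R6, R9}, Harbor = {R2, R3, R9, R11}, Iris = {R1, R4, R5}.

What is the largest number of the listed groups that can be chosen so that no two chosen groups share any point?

Flint, Harbor are pairwise disjoint (Flint={R1,R7,R12}; Harbor={R2,R3,R9,R11}).
Every remaining group overlaps one of these, and no 3 of the listed groups are pairwise disjoint, so 2 is the maximum.

2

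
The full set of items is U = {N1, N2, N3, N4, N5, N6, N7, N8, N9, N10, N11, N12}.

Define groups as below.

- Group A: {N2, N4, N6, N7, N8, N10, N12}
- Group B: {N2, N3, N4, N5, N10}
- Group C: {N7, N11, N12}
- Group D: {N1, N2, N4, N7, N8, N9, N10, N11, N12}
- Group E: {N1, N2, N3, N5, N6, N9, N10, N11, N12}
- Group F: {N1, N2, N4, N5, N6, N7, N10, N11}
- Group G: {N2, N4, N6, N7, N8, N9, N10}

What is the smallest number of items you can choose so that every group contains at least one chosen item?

2

Take H = {N2, N7}. Each listed group contains at least one of these, so H is a hitting set of size 2.
The groups B, C are pairwise disjoint, so any hitting set needs a separate item for each — at least 2. Hence 2 is optimal.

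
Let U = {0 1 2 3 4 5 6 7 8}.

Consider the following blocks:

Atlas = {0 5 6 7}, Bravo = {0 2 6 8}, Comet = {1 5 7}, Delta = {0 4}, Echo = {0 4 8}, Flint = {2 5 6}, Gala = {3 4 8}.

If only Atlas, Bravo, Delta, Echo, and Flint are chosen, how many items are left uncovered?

2

Union of Atlas, Bravo, Delta, Echo, Flint = {0, 2, 4, 5, 6, 7, 8}.
Not covered: 1, 3 — 2 items.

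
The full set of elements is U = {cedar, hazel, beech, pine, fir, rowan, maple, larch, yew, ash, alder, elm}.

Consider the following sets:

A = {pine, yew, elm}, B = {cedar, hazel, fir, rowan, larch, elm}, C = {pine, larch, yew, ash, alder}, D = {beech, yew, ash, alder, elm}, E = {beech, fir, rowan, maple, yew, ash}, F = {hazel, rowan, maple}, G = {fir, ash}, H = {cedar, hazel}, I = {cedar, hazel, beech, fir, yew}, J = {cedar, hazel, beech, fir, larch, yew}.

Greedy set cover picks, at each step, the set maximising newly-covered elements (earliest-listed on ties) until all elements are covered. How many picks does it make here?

3

Greedy: pick B (covers 6 new) → pick C (covers 4 new) → pick E (covers 2 new). Total picks: 3.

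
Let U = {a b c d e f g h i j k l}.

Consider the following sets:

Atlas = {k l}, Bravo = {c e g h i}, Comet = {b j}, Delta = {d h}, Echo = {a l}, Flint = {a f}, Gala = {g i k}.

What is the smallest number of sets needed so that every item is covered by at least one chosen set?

Take {Atlas, Bravo, Comet, Delta, Flint}. Their union is {a, b, c, d, e, f, g, h, i, j, k, l}, which is all 12 items.
Only Bravo contains c, so Bravo is forced; the remaining 7 items need at least 4 more sets (each remaining set adds at most 2) — so at least 5 sets are needed, and 5 is optimal.

5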